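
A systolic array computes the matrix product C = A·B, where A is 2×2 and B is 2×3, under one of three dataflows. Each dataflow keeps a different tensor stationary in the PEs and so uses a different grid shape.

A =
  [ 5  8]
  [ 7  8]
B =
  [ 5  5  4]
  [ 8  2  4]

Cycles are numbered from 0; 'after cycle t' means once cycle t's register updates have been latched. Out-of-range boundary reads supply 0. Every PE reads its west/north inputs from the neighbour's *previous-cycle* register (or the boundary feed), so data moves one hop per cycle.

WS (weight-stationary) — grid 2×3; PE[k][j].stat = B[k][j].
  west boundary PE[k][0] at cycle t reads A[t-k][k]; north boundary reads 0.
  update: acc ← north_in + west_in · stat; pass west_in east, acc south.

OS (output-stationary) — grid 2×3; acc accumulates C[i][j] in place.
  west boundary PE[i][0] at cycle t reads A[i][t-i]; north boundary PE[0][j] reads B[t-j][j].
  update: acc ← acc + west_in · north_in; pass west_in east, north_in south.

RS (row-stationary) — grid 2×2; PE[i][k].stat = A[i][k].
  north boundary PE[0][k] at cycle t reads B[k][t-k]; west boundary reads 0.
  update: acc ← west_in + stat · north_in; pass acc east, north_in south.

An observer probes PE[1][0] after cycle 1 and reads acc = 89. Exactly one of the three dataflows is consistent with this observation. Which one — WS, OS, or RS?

dataflow = WS

Under WS (2×3), PE[1][0]:
  [0] (1,0) acc=0 (h:0 v:0)
  [1] (1,0) acc=89 (h:8 v:89)
Under OS (2×3), PE[1][0]:
  [0] (1,0) acc=0 (h:0 v:0)
  [1] (1,0) acc=35 (h:7 v:5)
Under RS (2×2), PE[1][0]:
  [0] (1,0) acc=0 (h:0 v:0)
  [1] (1,0) acc=35 (h:35 v:5)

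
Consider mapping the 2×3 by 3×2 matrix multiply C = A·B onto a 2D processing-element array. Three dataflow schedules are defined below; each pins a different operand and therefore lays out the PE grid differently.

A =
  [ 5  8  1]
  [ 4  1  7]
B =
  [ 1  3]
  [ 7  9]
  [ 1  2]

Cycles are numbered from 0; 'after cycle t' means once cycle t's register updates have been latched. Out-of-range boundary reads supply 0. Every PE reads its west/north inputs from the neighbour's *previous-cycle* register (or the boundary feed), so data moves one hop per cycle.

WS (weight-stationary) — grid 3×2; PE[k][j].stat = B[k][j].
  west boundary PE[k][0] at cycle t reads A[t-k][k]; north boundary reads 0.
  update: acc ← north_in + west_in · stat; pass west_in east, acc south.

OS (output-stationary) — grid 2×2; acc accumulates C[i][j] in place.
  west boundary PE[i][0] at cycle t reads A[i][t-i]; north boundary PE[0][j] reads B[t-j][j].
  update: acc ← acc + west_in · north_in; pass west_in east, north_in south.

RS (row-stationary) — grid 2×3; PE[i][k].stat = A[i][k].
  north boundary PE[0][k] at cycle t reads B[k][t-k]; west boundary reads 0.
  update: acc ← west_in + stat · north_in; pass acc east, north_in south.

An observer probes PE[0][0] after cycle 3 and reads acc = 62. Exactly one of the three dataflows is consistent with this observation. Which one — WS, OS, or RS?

dataflow = OS

WS (3×2 grid), PE[0][0]:
  [0] (0,0) acc=5 (h:5 v:5)
  [1] (0,0) acc=4 (h:4 v:4)
  [2] (0,0) acc=0 (h:0 v:0)
  [3] (0,0) acc=0 (h:0 v:0)
OS (2×2 grid), PE[0][0]:
  [0] (0,0) acc=5 (h:5 v:1)
  [1] (0,0) acc=61 (h:8 v:7)
  [2] (0,0) acc=62 (h:1 v:1)
  [3] (0,0) acc=62 (h:0 v:0)
RS (2×3 grid), PE[0][0]:
  [0] (0,0) acc=5 (h:5 v:1)
  [1] (0,0) acc=15 (h:15 v:3)
  [2] (0,0) acc=0 (h:0 v:0)
  [3] (0,0) acc=0 (h:0 v:0)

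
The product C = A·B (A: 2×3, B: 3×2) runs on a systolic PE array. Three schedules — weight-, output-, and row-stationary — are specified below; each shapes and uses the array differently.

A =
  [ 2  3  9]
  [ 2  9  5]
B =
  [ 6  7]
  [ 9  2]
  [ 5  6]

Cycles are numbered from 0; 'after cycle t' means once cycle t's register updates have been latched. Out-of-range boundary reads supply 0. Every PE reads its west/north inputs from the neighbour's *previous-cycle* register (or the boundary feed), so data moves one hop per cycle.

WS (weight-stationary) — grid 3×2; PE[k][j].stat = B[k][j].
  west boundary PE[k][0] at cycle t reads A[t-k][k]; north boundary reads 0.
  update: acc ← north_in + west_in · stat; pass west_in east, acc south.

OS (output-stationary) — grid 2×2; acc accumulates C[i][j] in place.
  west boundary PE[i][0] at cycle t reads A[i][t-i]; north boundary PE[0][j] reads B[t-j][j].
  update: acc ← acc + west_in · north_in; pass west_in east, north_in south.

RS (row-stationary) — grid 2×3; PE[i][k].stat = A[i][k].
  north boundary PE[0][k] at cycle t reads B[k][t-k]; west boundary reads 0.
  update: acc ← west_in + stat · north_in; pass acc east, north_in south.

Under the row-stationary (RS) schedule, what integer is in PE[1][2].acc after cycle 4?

PE[1][2].acc = 62

RS on a 2×3 grid — tracing PE[1][2] and its feeders:
  step 0 · PE0,2: acc=0; fwd→0 fwd↓0
  step 0 · PE1,1: acc=0; fwd→0 fwd↓0
  step 0 · PE1,2: acc=0; fwd→0 fwd↓0
  step 1 · PE0,2: acc=0; fwd→0 fwd↓0
  step 1 · PE1,1: acc=0; fwd→0 fwd↓0
  step 1 · PE1,2: acc=0; fwd→0 fwd↓0
  step 2 · PE0,2: acc=84; fwd→84 fwd↓5
  step 2 · PE1,1: acc=93; fwd→93 fwd↓9
  step 2 · PE1,2: acc=0; fwd→0 fwd↓0
  step 3 · PE0,2: acc=74; fwd→74 fwd↓6
  step 3 · PE1,1: acc=32; fwd→32 fwd↓2
  step 3 · PE1,2: acc=118; fwd→118 fwd↓5
  step 4 · PE0,2: acc=0; fwd→0 fwd↓0
  step 4 · PE1,1: acc=0; fwd→0 fwd↓0
  step 4 · PE1,2: acc=62; fwd→62 fwd↓6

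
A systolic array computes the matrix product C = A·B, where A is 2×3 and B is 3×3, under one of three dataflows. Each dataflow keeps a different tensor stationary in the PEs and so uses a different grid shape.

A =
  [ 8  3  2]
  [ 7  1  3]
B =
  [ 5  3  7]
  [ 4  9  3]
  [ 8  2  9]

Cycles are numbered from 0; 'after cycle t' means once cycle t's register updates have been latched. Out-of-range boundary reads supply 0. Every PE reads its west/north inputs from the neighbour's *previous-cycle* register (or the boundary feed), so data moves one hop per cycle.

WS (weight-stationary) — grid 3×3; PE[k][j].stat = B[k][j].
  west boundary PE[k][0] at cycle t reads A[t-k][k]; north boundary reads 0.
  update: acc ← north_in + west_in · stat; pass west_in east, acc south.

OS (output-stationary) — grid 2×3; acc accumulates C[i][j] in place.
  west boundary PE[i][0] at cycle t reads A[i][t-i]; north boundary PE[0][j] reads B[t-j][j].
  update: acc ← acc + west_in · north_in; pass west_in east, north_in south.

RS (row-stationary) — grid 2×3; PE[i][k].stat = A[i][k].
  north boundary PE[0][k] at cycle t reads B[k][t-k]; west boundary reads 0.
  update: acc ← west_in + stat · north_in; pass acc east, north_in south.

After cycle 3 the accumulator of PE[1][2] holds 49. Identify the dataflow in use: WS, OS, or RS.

dataflow = OS

WS [3×3] PE[1][2] across cycles:
  cycle 0: PE[1][2] → acc 0, east 0, south 0
  cycle 1: PE[1][2] → acc 0, east 0, south 0
  cycle 2: PE[1][2] → acc 0, east 0, south 0
  cycle 3: PE[1][2] → acc 65, east 3, south 65
OS [2×3] PE[1][2] across cycles:
  cycle 0: PE[1][2] → acc 0, east 0, south 0
  cycle 1: PE[1][2] → acc 0, east 0, south 0
  cycle 2: PE[1][2] → acc 0, east 0, south 0
  cycle 3: PE[1][2] → acc 49, east 7, south 7
RS [2×3] PE[1][2] across cycles:
  cycle 0: PE[1][2] → acc 0, east 0, south 0
  cycle 1: PE[1][2] → acc 0, east 0, south 0
  cycle 2: PE[1][2] → acc 0, east 0, south 0
  cycle 3: PE[1][2] → acc 63, east 63, south 8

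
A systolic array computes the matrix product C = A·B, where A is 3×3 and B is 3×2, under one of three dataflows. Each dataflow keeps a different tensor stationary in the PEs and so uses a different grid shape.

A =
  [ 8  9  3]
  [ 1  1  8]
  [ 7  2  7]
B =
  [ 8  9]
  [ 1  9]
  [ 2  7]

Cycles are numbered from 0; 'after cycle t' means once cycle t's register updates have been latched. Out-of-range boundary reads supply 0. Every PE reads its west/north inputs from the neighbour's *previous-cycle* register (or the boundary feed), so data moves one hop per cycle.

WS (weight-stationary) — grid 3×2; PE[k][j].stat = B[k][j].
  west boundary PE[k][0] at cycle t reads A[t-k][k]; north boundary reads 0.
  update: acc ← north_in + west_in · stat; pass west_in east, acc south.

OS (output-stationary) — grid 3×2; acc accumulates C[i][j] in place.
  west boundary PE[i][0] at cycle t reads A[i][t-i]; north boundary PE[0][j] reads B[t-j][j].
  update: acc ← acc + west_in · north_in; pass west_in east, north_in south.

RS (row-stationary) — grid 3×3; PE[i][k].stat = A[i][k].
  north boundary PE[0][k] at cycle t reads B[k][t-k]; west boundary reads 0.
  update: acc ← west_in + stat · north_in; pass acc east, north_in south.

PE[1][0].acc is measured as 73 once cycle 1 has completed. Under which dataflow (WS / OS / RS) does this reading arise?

dataflow = WS

WS [3×2] PE[1][0] across cycles:
  c0 r1c0: 0 / 0 / 0
  c1 r1c0: 73 / 9 / 73
OS [3×2] PE[1][0] across cycles:
  c0 r1c0: 0 / 0 / 0
  c1 r1c0: 8 / 1 / 8
RS [3×3] PE[1][0] across cycles:
  c0 r1c0: 0 / 0 / 0
  c1 r1c0: 8 / 8 / 8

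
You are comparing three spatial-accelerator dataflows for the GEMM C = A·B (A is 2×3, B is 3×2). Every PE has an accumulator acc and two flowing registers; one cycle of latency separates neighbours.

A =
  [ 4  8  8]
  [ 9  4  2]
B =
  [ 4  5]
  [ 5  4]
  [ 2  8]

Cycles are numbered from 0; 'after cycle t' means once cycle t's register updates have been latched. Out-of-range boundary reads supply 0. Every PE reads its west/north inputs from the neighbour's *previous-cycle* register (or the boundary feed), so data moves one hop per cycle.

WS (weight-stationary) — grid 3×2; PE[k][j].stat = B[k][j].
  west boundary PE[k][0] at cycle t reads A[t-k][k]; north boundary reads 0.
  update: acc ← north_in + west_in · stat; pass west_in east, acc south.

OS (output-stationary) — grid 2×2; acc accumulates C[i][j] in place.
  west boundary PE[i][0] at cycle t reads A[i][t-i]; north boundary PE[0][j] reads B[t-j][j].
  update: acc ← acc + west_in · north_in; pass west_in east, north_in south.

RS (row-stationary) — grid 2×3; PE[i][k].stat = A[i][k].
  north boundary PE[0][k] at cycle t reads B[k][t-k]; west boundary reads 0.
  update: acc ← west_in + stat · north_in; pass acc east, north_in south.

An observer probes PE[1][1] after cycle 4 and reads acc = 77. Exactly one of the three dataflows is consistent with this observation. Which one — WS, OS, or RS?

Under WS (3×2), PE[1][1]:
  0: (1,1).acc=0  regs=<0,0>
  1: (1,1).acc=0  regs=<0,0>
  2: (1,1).acc=52  regs=<8,52>
  3: (1,1).acc=61  regs=<4,61>
  4: (1,1).acc=0  regs=<0,0>
Under OS (2×2), PE[1][1]:
  0: (1,1).acc=0  regs=<0,0>
  1: (1,1).acc=0  regs=<0,0>
  2: (1,1).acc=45  regs=<9,5>
  3: (1,1).acc=61  regs=<4,4>
  4: (1,1).acc=77  regs=<2,8>
Under RS (2×3), PE[1][1]:
  0: (1,1).acc=0  regs=<0,0>
  1: (1,1).acc=0  regs=<0,0>
  2: (1,1).acc=56  regs=<56,5>
  3: (1,1).acc=61  regs=<61,4>
  4: (1,1).acc=0  regs=<0,0>

dataflow = OS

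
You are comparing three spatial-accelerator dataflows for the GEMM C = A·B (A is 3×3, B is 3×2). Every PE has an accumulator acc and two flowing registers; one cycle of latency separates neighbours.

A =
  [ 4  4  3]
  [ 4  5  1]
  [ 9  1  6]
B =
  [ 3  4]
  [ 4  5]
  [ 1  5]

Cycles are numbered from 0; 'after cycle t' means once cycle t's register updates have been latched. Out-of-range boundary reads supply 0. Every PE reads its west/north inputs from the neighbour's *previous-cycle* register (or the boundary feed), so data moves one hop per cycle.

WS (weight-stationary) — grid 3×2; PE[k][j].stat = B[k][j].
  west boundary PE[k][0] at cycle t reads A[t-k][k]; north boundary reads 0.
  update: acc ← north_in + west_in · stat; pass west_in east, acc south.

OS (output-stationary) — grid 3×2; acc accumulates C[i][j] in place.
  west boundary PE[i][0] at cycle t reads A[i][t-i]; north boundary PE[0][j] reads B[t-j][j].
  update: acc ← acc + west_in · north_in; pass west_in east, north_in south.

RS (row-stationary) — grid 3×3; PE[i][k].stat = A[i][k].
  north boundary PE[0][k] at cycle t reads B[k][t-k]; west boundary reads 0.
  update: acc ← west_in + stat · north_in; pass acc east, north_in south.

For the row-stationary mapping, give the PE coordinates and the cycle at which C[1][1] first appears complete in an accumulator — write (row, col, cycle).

RS — PE[1][2] is where C[1][1] collects:
  0: (1,2).acc=0  regs=<0,0>
  1: (1,2).acc=0  regs=<0,0>
  2: (1,2).acc=0  regs=<0,0>
  3: (1,2).acc=33  regs=<33,1>
  4: (1,2).acc=46  regs=<46,5>

(row, col, cycle) = (1, 2, 4)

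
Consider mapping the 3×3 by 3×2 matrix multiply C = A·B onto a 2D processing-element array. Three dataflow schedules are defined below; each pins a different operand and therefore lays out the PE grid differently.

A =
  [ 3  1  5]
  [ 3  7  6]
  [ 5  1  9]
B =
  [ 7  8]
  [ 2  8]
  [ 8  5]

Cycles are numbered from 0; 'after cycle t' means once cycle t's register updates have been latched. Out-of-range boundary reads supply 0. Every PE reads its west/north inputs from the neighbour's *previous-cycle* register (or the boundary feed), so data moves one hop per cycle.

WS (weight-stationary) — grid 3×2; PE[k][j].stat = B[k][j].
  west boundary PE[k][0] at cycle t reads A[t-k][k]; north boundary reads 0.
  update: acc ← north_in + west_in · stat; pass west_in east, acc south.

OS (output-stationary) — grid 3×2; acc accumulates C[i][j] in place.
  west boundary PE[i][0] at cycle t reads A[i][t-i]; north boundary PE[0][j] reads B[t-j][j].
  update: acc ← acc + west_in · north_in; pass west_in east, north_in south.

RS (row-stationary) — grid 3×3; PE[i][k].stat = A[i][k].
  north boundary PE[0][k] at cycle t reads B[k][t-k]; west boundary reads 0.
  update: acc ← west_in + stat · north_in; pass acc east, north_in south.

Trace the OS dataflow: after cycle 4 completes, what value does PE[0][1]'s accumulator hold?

Tracing OS — 3×2 array, target PE[0][1]:
  @0  [0,0]  acc 21  |  →3  ↓7
  @0  [0,1]  acc 0  |  →0  ↓0
  @1  [0,0]  acc 23  |  →1  ↓2
  @1  [0,1]  acc 24  |  →3  ↓8
  @2  [0,0]  acc 63  |  →5  ↓8
  @2  [0,1]  acc 32  |  →1  ↓8
  @3  [0,0]  acc 63  |  →0  ↓0
  @3  [0,1]  acc 57  |  →5  ↓5
  @4  [0,0]  acc 63  |  →0  ↓0
  @4  [0,1]  acc 57  |  →0  ↓0

PE[0][1].acc = 57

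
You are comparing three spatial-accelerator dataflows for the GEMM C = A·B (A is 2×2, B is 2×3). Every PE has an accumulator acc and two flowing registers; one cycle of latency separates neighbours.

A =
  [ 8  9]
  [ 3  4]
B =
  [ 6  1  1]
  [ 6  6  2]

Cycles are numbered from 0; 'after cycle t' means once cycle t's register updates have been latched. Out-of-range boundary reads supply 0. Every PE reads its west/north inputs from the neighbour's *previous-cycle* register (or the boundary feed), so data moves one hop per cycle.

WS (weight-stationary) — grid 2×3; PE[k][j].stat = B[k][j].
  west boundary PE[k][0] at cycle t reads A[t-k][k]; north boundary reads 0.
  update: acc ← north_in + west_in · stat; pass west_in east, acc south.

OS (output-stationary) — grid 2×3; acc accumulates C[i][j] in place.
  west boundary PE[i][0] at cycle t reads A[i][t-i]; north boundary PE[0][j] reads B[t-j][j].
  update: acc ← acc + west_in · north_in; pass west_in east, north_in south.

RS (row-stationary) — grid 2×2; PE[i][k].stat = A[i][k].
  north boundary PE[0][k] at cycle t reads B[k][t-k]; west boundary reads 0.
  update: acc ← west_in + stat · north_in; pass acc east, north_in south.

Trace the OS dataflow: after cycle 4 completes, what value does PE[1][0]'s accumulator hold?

OS on a 2×3 grid — tracing PE[1][0] and its feeders:
  t=0 PE[0][0]: acc=48 h=8 v=6
  t=0 PE[1][0]: acc=0 h=0 v=0
  t=1 PE[0][0]: acc=102 h=9 v=6
  t=1 PE[1][0]: acc=18 h=3 v=6
  t=2 PE[0][0]: acc=102 h=0 v=0
  t=2 PE[1][0]: acc=42 h=4 v=6
  t=3 PE[0][0]: acc=102 h=0 v=0
  t=3 PE[1][0]: acc=42 h=0 v=0
  t=4 PE[0][0]: acc=102 h=0 v=0
  t=4 PE[1][0]: acc=42 h=0 v=0

PE[1][0].acc = 42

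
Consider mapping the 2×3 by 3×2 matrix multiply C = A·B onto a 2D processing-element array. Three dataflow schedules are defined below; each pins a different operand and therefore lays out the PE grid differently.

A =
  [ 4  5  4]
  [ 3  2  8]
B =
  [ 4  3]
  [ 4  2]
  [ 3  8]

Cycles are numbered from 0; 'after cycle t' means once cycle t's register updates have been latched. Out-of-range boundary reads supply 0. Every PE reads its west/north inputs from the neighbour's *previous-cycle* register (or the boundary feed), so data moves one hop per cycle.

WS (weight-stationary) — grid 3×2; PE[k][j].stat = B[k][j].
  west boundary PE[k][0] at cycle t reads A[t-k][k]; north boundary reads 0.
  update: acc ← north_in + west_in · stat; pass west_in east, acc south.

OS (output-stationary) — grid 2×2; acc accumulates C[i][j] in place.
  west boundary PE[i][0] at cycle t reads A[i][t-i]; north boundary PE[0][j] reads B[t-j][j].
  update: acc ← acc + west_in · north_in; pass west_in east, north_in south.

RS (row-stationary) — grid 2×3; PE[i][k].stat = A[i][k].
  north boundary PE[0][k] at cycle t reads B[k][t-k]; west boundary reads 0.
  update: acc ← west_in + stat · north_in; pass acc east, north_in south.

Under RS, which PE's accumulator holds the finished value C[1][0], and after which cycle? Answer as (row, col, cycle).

RS — PE[1][2] is where C[1][0] collects:
  step 0 · PE1,2: acc=0; fwd→0 fwd↓0
  step 1 · PE1,2: acc=0; fwd→0 fwd↓0
  step 2 · PE1,2: acc=0; fwd→0 fwd↓0
  step 3 · PE1,2: acc=44; fwd→44 fwd↓3

(row, col, cycle) = (1, 2, 3)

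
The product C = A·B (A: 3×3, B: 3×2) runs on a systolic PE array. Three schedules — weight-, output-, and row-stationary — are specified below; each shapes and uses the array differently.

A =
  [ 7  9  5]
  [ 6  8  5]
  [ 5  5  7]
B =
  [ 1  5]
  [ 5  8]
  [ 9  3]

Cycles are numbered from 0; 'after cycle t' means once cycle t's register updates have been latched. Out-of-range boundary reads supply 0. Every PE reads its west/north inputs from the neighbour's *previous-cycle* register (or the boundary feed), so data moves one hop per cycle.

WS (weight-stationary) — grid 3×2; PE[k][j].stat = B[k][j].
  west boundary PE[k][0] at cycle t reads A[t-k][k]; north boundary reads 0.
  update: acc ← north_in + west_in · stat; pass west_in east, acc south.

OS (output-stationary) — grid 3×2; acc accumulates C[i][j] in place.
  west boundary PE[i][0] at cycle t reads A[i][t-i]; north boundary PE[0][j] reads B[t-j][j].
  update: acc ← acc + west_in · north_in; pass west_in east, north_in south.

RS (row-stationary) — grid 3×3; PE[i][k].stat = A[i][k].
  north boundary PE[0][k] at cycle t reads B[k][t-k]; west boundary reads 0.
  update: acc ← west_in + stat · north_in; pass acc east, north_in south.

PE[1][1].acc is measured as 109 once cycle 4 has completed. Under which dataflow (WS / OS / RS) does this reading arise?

dataflow = OS

— WS: 3×2; PE[1][1] trace:
  @0  [1,1]  acc 0  |  →0  ↓0
  @1  [1,1]  acc 0  |  →0  ↓0
  @2  [1,1]  acc 107  |  →9  ↓107
  @3  [1,1]  acc 94  |  →8  ↓94
  @4  [1,1]  acc 65  |  →5  ↓65
— OS: 3×2; PE[1][1] trace:
  @0  [1,1]  acc 0  |  →0  ↓0
  @1  [1,1]  acc 0  |  →0  ↓0
  @2  [1,1]  acc 30  |  →6  ↓5
  @3  [1,1]  acc 94  |  →8  ↓8
  @4  [1,1]  acc 109  |  →5  ↓3
— RS: 3×3; PE[1][1] trace:
  @0  [1,1]  acc 0  |  →0  ↓0
  @1  [1,1]  acc 0  |  →0  ↓0
  @2  [1,1]  acc 46  |  →46  ↓5
  @3  [1,1]  acc 94  |  →94  ↓8
  @4  [1,1]  acc 0  |  →0  ↓0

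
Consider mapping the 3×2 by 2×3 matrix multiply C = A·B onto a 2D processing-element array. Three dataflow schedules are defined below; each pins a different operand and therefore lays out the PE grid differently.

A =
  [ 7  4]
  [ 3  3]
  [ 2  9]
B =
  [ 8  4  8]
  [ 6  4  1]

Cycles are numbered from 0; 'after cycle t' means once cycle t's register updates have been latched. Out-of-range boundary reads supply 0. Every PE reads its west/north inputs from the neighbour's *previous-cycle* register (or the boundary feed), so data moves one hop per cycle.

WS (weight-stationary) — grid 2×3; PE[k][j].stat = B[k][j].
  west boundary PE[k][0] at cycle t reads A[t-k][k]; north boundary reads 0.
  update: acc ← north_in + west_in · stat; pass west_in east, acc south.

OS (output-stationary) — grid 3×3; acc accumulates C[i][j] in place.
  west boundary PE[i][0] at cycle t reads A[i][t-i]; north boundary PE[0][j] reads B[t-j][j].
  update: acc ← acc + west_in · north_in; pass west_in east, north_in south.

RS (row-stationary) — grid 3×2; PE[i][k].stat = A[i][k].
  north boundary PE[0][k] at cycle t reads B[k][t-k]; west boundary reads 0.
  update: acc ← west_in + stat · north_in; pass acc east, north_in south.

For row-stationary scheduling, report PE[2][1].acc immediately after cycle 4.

PE[2][1].acc = 44

Tracing RS — 3×2 array, target PE[2][1]:
  step 0 · PE1,1: acc=0; fwd→0 fwd↓0
  step 0 · PE2,0: acc=0; fwd→0 fwd↓0
  step 0 · PE2,1: acc=0; fwd→0 fwd↓0
  step 1 · PE1,1: acc=0; fwd→0 fwd↓0
  step 1 · PE2,0: acc=0; fwd→0 fwd↓0
  step 1 · PE2,1: acc=0; fwd→0 fwd↓0
  step 2 · PE1,1: acc=42; fwd→42 fwd↓6
  step 2 · PE2,0: acc=16; fwd→16 fwd↓8
  step 2 · PE2,1: acc=0; fwd→0 fwd↓0
  step 3 · PE1,1: acc=24; fwd→24 fwd↓4
  step 3 · PE2,0: acc=8; fwd→8 fwd↓4
  step 3 · PE2,1: acc=70; fwd→70 fwd↓6
  step 4 · PE1,1: acc=27; fwd→27 fwd↓1
  step 4 · PE2,0: acc=16; fwd→16 fwd↓8
  step 4 · PE2,1: acc=44; fwd→44 fwd↓4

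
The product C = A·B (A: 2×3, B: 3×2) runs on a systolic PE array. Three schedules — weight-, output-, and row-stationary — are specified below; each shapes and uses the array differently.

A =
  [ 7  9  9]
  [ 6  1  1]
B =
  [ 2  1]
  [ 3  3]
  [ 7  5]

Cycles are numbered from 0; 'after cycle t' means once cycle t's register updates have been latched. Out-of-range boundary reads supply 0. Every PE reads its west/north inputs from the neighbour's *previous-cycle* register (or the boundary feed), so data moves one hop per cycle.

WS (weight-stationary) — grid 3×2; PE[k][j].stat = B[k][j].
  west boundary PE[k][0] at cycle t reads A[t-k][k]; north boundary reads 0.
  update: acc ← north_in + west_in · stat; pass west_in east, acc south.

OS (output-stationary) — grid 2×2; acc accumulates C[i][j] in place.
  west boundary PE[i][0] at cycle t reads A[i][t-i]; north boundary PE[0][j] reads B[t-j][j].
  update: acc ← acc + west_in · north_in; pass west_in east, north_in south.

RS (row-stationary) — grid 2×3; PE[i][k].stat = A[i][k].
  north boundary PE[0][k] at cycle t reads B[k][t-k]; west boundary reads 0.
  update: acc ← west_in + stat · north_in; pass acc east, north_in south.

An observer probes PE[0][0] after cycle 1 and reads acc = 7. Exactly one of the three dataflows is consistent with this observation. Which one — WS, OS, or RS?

WS (3×2 grid), PE[0][0]:
  t=0 PE[0][0]: acc=14 h=7 v=14
  t=1 PE[0][0]: acc=12 h=6 v=12
OS (2×2 grid), PE[0][0]:
  t=0 PE[0][0]: acc=14 h=7 v=2
  t=1 PE[0][0]: acc=41 h=9 v=3
RS (2×3 grid), PE[0][0]:
  t=0 PE[0][0]: acc=14 h=14 v=2
  t=1 PE[0][0]: acc=7 h=7 v=1

dataflow = RS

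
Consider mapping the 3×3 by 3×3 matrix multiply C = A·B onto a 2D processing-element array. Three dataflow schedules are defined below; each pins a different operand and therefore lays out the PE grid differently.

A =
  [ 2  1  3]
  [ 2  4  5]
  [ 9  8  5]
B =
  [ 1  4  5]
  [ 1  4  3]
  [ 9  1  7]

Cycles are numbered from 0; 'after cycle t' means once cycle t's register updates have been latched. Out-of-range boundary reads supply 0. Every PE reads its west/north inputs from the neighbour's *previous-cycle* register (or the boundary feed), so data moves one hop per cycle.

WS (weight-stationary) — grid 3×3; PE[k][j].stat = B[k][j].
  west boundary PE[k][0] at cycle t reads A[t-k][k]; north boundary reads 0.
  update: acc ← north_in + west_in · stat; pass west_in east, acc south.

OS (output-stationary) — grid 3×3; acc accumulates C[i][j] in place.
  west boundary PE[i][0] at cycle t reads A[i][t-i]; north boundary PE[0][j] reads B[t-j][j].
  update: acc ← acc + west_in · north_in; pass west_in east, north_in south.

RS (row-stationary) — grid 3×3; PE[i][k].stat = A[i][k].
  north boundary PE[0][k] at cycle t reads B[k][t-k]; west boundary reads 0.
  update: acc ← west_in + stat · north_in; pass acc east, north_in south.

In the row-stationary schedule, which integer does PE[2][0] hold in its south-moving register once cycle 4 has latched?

RS 3×3: PE[2][0] cycle-by-cycle (with neighbour feeds):
  cycle 0: PE[1][0] → acc 0, east 0, south 0
  cycle 0: PE[2][0] → acc 0, east 0, south 0
  cycle 1: PE[1][0] → acc 2, east 2, south 1
  cycle 1: PE[2][0] → acc 0, east 0, south 0
  cycle 2: PE[1][0] → acc 8, east 8, south 4
  cycle 2: PE[2][0] → acc 9, east 9, south 1
  cycle 3: PE[1][0] → acc 10, east 10, south 5
  cycle 3: PE[2][0] → acc 36, east 36, south 4
  cycle 4: PE[1][0] → acc 0, east 0, south 0
  cycle 4: PE[2][0] → acc 45, east 45, south 5

register = 5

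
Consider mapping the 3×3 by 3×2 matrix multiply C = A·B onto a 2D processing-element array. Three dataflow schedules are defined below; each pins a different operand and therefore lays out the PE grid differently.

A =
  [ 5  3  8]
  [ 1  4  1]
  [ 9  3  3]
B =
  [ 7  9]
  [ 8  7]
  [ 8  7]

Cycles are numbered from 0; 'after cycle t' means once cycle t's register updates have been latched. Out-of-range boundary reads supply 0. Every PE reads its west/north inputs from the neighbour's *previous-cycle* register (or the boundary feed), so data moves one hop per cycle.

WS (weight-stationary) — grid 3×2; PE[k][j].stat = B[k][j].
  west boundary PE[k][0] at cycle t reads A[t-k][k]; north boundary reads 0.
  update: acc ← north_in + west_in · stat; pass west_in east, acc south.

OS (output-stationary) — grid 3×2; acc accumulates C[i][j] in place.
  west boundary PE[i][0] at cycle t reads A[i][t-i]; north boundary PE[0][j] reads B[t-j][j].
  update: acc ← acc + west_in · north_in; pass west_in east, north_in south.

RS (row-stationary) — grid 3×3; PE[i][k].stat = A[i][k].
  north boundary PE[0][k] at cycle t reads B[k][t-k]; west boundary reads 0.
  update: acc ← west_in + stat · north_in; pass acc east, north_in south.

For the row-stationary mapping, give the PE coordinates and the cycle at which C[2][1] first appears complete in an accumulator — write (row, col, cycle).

(row, col, cycle) = (2, 2, 5)

RS — PE[2][2] is where C[2][1] collects:
  step 0 · PE2,2: acc=0; fwd→0 fwd↓0
  step 1 · PE2,2: acc=0; fwd→0 fwd↓0
  step 2 · PE2,2: acc=0; fwd→0 fwd↓0
  step 3 · PE2,2: acc=0; fwd→0 fwd↓0
  step 4 · PE2,2: acc=111; fwd→111 fwd↓8
  step 5 · PE2,2: acc=123; fwd→123 fwd↓7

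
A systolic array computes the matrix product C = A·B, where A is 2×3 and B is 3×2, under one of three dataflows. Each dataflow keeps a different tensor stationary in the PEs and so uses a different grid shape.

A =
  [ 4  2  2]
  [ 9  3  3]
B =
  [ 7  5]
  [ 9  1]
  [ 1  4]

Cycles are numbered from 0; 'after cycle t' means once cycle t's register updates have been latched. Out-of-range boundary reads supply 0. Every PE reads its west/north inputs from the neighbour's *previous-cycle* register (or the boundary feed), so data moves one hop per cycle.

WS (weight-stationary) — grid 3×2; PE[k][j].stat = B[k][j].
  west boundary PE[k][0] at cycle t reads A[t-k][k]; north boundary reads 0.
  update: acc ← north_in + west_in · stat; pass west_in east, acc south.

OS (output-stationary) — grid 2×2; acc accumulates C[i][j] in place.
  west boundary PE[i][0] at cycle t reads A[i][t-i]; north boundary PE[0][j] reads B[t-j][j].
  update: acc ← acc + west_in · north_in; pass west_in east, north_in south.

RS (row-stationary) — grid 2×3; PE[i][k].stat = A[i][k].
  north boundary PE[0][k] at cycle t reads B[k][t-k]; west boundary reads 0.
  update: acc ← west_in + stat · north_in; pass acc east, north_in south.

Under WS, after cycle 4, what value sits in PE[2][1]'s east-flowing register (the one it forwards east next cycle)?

WS on a 3×2 grid — tracing PE[2][1] and its feeders:
  [0] (1,1) acc=0 (h:0 v:0)
  [0] (2,0) acc=0 (h:0 v:0)
  [0] (2,1) acc=0 (h:0 v:0)
  [1] (1,1) acc=0 (h:0 v:0)
  [1] (2,0) acc=0 (h:0 v:0)
  [1] (2,1) acc=0 (h:0 v:0)
  [2] (1,1) acc=22 (h:2 v:22)
  [2] (2,0) acc=48 (h:2 v:48)
  [2] (2,1) acc=0 (h:0 v:0)
  [3] (1,1) acc=48 (h:3 v:48)
  [3] (2,0) acc=93 (h:3 v:93)
  [3] (2,1) acc=30 (h:2 v:30)
  [4] (1,1) acc=0 (h:0 v:0)
  [4] (2,0) acc=0 (h:0 v:0)
  [4] (2,1) acc=60 (h:3 v:60)

register = 3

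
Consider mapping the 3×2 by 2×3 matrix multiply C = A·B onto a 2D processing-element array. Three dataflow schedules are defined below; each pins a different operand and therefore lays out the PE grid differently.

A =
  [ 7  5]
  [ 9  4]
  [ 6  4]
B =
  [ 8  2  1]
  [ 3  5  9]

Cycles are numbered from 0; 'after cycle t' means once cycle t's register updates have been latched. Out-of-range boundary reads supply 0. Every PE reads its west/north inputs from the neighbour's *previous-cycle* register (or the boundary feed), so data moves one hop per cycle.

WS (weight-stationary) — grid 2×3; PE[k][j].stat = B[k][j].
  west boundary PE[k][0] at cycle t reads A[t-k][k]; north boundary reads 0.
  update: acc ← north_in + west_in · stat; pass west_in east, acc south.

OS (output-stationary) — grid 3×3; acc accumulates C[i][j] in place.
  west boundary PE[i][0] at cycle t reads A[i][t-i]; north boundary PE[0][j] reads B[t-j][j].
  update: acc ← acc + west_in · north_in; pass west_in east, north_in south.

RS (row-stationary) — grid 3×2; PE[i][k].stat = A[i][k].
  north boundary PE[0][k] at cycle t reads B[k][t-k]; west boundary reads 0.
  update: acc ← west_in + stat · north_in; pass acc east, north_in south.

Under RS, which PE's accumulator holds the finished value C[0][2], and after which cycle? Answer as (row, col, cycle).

(row, col, cycle) = (0, 1, 3)

Under RS, C[0][2] lands at PE[0][1]:
  @0  [0,1]  acc 0  |  →0  ↓0
  @1  [0,1]  acc 71  |  →71  ↓3
  @2  [0,1]  acc 39  |  →39  ↓5
  @3  [0,1]  acc 52  |  →52  ↓9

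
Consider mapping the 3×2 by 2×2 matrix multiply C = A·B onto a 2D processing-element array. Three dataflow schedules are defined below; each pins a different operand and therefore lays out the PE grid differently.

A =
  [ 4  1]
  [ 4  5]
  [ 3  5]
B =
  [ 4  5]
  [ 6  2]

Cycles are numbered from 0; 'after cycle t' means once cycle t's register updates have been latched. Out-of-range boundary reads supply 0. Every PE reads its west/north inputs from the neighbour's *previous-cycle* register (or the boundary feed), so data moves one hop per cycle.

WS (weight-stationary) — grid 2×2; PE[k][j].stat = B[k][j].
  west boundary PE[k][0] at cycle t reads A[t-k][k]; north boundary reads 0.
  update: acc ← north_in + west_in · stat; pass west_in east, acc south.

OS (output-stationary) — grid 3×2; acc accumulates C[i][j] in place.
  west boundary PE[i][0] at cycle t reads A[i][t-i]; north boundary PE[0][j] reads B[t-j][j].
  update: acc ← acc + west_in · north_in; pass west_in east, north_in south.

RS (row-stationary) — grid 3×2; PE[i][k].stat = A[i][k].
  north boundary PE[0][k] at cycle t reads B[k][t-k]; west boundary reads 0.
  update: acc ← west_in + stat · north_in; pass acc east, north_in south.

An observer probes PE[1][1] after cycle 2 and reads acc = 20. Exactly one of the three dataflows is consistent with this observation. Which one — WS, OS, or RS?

WS (2×2 grid), PE[1][1]:
  @0  [1,1]  acc 0  |  →0  ↓0
  @1  [1,1]  acc 0  |  →0  ↓0
  @2  [1,1]  acc 22  |  →1  ↓22
OS (3×2 grid), PE[1][1]:
  @0  [1,1]  acc 0  |  →0  ↓0
  @1  [1,1]  acc 0  |  →0  ↓0
  @2  [1,1]  acc 20  |  →4  ↓5
RS (3×2 grid), PE[1][1]:
  @0  [1,1]  acc 0  |  →0  ↓0
  @1  [1,1]  acc 0  |  →0  ↓0
  @2  [1,1]  acc 46  |  →46  ↓6

dataflow = OS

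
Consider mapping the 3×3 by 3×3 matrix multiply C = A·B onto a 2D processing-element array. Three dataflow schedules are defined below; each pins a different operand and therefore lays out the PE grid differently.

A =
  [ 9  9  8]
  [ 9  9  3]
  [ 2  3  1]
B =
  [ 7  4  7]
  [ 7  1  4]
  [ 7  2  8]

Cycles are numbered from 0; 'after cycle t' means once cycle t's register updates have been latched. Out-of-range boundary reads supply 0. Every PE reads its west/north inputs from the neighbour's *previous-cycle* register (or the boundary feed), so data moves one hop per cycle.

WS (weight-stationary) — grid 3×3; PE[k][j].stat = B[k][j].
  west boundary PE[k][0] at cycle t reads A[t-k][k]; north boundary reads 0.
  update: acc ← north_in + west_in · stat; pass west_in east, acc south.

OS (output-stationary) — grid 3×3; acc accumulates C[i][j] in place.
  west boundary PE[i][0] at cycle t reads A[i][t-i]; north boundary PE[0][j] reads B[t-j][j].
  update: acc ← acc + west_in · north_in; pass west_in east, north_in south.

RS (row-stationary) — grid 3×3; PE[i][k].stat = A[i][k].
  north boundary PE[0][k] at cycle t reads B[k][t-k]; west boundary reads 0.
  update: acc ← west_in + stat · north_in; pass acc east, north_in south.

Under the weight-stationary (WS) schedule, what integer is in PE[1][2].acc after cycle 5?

WS (3×3). Following PE[1][2] plus its west/north inputs:
  after 0 — PE[0][2] acc=0, pass-E 0, pass-S 0
  after 0 — PE[1][1] acc=0, pass-E 0, pass-S 0
  after 0 — PE[1][2] acc=0, pass-E 0, pass-S 0
  after 1 — PE[0][2] acc=0, pass-E 0, pass-S 0
  after 1 — PE[1][1] acc=0, pass-E 0, pass-S 0
  after 1 — PE[1][2] acc=0, pass-E 0, pass-S 0
  after 2 — PE[0][2] acc=63, pass-E 9, pass-S 63
  after 2 — PE[1][1] acc=45, pass-E 9, pass-S 45
  after 2 — PE[1][2] acc=0, pass-E 0, pass-S 0
  after 3 — PE[0][2] acc=63, pass-E 9, pass-S 63
  after 3 — PE[1][1] acc=45, pass-E 9, pass-S 45
  after 3 — PE[1][2] acc=99, pass-E 9, pass-S 99
  after 4 — PE[0][2] acc=14, pass-E 2, pass-S 14
  after 4 — PE[1][1] acc=11, pass-E 3, pass-S 11
  after 4 — PE[1][2] acc=99, pass-E 9, pass-S 99
  after 5 — PE[0][2] acc=0, pass-E 0, pass-S 0
  after 5 — PE[1][1] acc=0, pass-E 0, pass-S 0
  after 5 — PE[1][2] acc=26, pass-E 3, pass-S 26

PE[1][2].acc = 26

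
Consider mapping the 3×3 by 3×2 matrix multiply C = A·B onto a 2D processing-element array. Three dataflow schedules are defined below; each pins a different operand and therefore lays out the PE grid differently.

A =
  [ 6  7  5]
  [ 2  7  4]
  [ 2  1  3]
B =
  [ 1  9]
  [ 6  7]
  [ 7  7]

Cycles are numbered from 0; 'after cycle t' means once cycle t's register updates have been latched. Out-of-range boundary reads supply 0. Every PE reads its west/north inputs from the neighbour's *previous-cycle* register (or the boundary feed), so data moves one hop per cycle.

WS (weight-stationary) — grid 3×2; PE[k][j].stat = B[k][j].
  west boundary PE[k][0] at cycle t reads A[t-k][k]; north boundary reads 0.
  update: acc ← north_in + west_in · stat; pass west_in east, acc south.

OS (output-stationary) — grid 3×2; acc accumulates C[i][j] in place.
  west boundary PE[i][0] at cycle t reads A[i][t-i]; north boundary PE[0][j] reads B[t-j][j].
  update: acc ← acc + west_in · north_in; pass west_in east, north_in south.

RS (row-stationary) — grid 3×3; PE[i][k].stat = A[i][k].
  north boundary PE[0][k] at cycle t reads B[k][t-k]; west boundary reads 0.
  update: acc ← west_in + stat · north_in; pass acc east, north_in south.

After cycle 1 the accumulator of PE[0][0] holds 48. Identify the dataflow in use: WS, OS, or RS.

Under WS (3×2), PE[0][0]:
  t=0 PE[0][0]: acc=6 h=6 v=6
  t=1 PE[0][0]: acc=2 h=2 v=2
Under OS (3×2), PE[0][0]:
  t=0 PE[0][0]: acc=6 h=6 v=1
  t=1 PE[0][0]: acc=48 h=7 v=6
Under RS (3×3), PE[0][0]:
  t=0 PE[0][0]: acc=6 h=6 v=1
  t=1 PE[0][0]: acc=54 h=54 v=9

dataflow = OS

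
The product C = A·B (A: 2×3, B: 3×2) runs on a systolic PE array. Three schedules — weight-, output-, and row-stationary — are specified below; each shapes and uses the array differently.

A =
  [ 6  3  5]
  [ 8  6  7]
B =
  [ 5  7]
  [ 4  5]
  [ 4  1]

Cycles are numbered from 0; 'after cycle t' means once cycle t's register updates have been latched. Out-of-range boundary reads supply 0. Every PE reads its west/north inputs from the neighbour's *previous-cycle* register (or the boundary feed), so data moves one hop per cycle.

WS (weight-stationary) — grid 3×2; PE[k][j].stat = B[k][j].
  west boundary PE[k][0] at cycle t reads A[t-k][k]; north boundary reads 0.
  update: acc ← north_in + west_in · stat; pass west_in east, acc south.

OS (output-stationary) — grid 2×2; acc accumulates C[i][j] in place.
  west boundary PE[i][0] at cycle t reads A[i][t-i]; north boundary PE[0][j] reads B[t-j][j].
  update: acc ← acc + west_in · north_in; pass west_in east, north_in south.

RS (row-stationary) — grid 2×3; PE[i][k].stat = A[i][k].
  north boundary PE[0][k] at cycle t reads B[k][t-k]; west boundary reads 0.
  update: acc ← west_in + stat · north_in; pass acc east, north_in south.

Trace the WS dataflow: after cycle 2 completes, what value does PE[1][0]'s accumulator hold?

WS 3×2: PE[1][0] cycle-by-cycle (with neighbour feeds):
  0: (0,0).acc=30  regs=<6,30>
  0: (1,0).acc=0  regs=<0,0>
  1: (0,0).acc=40  regs=<8,40>
  1: (1,0).acc=42  regs=<3,42>
  2: (0,0).acc=0  regs=<0,0>
  2: (1,0).acc=64  regs=<6,64>

PE[1][0].acc = 64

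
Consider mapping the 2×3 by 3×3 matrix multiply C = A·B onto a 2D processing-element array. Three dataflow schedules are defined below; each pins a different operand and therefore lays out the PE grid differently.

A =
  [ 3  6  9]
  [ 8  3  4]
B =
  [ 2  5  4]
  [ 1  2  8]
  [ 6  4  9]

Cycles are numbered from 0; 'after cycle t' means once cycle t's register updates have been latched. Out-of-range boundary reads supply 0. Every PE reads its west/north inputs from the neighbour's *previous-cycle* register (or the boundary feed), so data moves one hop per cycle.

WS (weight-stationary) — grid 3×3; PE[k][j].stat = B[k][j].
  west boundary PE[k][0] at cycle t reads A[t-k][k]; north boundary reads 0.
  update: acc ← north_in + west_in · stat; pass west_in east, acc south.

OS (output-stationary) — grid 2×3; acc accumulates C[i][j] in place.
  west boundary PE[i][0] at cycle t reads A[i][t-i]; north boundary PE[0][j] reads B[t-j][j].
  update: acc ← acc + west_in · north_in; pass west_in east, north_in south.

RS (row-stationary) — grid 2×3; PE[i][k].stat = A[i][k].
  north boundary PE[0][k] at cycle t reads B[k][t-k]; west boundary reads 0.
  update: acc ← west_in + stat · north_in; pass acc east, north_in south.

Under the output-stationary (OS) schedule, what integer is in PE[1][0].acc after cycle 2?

Tracing OS — 2×3 array, target PE[1][0]:
  step 0 · PE0,0: acc=6; fwd→3 fwd↓2
  step 0 · PE1,0: acc=0; fwd→0 fwd↓0
  step 1 · PE0,0: acc=12; fwd→6 fwd↓1
  step 1 · PE1,0: acc=16; fwd→8 fwd↓2
  step 2 · PE0,0: acc=66; fwd→9 fwd↓6
  step 2 · PE1,0: acc=19; fwd→3 fwd↓1

PE[1][0].acc = 19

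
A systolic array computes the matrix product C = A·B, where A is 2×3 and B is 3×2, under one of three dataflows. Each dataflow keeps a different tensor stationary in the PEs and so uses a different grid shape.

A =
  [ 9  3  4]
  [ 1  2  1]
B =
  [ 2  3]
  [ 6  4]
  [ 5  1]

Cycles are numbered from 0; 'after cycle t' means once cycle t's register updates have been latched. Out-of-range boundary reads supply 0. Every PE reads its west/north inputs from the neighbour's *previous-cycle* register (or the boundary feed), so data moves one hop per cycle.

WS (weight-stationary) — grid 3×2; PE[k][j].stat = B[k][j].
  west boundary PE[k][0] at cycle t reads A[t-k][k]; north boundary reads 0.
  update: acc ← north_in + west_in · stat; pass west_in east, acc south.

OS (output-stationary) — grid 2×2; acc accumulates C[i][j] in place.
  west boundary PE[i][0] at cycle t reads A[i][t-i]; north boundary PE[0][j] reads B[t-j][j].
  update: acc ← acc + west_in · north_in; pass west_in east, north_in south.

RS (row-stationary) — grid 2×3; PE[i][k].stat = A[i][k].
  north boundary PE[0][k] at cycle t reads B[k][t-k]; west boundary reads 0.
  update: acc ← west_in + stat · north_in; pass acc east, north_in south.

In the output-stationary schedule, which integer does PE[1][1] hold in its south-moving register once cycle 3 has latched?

OS 2×2: PE[1][1] cycle-by-cycle (with neighbour feeds):
  step 0 · PE0,1: acc=0; fwd→0 fwd↓0
  step 0 · PE1,0: acc=0; fwd→0 fwd↓0
  step 0 · PE1,1: acc=0; fwd→0 fwd↓0
  step 1 · PE0,1: acc=27; fwd→9 fwd↓3
  step 1 · PE1,0: acc=2; fwd→1 fwd↓2
  step 1 · PE1,1: acc=0; fwd→0 fwd↓0
  step 2 · PE0,1: acc=39; fwd→3 fwd↓4
  step 2 · PE1,0: acc=14; fwd→2 fwd↓6
  step 2 · PE1,1: acc=3; fwd→1 fwd↓3
  step 3 · PE0,1: acc=43; fwd→4 fwd↓1
  step 3 · PE1,0: acc=19; fwd→1 fwd↓5
  step 3 · PE1,1: acc=11; fwd→2 fwd↓4

register = 4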